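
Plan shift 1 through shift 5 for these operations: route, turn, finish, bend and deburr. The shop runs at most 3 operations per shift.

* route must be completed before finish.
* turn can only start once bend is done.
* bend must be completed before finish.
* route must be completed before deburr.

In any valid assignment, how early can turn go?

shift 2

Precedence pushes turn to at least shift 2.
turn at shift 2 is achievable: turn in shift 2; route in shift 1; finish in shift 2; bend in shift 1; deburr in shift 2.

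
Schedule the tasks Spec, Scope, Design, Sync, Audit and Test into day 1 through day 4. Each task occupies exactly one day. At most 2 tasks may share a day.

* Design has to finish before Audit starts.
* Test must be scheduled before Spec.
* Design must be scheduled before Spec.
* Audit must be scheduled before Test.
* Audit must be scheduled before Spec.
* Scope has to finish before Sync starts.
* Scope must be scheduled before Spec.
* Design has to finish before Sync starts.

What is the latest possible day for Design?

Downstream work caps Design at day 1.
Design at day 1 is achievable: Sync -> day 2; Spec -> day 4; Design -> day 1; Audit -> day 2; Scope -> day 1; Test -> day 3.

day 1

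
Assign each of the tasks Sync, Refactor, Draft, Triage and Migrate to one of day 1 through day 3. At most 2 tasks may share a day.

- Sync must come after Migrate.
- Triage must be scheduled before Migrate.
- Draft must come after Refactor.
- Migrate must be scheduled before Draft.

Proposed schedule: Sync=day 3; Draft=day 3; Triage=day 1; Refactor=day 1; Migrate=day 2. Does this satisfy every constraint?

Triage must be scheduled before Migrate — holds.
At most 2 tasks may share a day — holds.
Migrate must be scheduled before Draft — holds.
Sync must come after Migrate — holds.
Draft must come after Refactor — holds.

Valid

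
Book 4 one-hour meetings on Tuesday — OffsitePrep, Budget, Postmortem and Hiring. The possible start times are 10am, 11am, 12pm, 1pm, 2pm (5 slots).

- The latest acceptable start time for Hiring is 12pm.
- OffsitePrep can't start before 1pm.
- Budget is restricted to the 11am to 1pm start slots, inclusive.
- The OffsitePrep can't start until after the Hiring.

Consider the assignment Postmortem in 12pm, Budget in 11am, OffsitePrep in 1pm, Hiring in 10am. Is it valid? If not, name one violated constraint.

Yes

Budget is restricted to the 11am to 1pm start slots, inclusive — holds.
The OffsitePrep can't start until after the Hiring — holds.
OffsitePrep can't start before 1pm — holds.
The latest acceptable start time for Hiring is 12pm — holds.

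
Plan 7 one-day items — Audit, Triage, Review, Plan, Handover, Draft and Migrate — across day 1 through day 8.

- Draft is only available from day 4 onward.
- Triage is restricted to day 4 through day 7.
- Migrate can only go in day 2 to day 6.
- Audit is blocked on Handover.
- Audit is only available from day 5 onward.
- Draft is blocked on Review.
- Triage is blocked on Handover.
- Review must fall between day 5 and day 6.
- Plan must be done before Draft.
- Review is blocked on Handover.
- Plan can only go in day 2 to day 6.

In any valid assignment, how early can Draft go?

day 6

Draft is available from day 4; precedence pushes Draft to at least day 6.
Draft at day 6 is achievable: Plan -> day 2; Audit -> day 5; Review -> day 5; Handover -> day 1; Draft -> day 6; Triage -> day 4; Migrate -> day 2.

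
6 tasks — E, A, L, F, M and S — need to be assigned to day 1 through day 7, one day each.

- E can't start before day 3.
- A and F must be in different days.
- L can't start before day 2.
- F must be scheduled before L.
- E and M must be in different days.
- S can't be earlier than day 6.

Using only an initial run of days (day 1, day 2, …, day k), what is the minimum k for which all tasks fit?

The precedence chain requires at least 2 distinct days.
S can't be placed before day 6, so the schedule must run through at least day 6.
6 works (last occupied day: day 6): for example L -> day 2, S -> day 6, A -> day 2, M -> day 1, E -> day 3, F -> day 1.

6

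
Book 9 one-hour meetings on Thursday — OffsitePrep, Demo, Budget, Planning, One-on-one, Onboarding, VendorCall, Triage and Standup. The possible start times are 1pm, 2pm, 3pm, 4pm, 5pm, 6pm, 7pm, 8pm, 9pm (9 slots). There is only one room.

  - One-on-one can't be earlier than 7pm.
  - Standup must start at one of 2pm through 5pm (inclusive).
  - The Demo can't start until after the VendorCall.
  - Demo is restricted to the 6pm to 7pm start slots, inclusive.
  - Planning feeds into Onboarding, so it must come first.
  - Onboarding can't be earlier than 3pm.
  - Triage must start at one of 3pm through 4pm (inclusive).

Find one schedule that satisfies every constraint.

Planning -> 1pm, Demo -> 6pm, One-on-one -> 7pm, Standup -> 2pm, VendorCall -> 5pm, Budget -> 9pm, Onboarding -> 4pm, Triage -> 3pm, OffsitePrep -> 8pm

Checking: VendorCall(5pm) before Demo(6pm); Planning(1pm) before Onboarding(4pm); Triage=3pm in [3pm,4pm]; Onboarding=4pm in [3pm,9pm]; Standup=2pm in [2pm,5pm]; Demo=6pm in [6pm,7pm]; One-on-one=7pm in [7pm,9pm]; max 1 per slot (cap 1).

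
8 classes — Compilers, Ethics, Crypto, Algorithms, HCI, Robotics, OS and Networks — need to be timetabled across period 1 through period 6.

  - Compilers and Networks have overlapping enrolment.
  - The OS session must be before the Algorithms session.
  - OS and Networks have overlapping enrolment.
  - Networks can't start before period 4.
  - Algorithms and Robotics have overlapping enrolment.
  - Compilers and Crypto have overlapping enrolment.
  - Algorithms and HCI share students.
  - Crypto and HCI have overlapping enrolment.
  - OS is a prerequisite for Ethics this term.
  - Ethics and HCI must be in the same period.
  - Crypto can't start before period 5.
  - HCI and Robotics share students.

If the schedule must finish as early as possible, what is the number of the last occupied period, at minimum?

5

The precedence chain requires at least 2 distinct periods.
Crypto can't be placed before period 5, so the schedule must run through at least period 5.
5 works (last occupied period: period 5): for example Robotics in period 1, Algorithms in period 3, OS in period 1, Ethics in period 2, HCI in period 2, Crypto in period 5, Networks in period 4, Compilers in period 1.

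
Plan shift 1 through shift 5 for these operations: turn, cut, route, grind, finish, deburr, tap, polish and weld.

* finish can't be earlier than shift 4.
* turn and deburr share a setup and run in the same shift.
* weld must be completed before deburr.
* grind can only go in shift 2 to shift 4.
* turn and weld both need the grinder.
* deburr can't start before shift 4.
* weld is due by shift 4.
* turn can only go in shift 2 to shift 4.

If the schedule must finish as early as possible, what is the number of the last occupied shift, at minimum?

4

The precedence chain requires at least 2 distinct shifts.
finish can't be placed before shift 4, so the schedule must run through at least shift 4.
4 works (last occupied shift: shift 4): for example route -> shift 1; polish -> shift 1; turn -> shift 4; deburr -> shift 4; finish -> shift 4; weld -> shift 1; tap -> shift 1; cut -> shift 1; grind -> shift 2.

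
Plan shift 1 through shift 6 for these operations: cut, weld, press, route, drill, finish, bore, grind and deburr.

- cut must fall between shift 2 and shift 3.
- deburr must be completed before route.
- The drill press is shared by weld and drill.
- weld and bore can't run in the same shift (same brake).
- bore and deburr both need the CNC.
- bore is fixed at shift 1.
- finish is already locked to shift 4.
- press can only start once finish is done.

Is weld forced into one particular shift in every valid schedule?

weld can be shift 2 (e.g. grind -> shift 1; finish -> shift 4; cut -> shift 2; deburr -> shift 2; weld -> shift 2; route -> shift 3; drill -> shift 1; bore -> shift 1; press -> shift 5) or shift 3 (e.g. grind in shift 1; weld in shift 3; bore in shift 1; press in shift 5; drill in shift 1; deburr in shift 2; cut in shift 2; route in shift 3; finish in shift 4).

No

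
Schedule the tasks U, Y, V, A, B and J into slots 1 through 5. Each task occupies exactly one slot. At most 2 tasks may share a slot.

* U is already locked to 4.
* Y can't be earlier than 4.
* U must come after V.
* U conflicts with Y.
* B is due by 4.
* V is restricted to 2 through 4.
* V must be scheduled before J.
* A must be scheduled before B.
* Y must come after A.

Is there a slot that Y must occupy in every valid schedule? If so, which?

5

Y's window is 4–5.
U is fixed at 4, and Y can't share a slot with U.
So Y must be 5.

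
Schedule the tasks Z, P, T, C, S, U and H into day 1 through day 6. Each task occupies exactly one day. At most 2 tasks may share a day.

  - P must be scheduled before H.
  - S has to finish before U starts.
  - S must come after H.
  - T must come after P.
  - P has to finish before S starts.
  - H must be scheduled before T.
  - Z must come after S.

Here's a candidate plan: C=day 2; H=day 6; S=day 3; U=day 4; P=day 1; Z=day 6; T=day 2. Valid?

P must be scheduled before H — holds.
H must be scheduled before T — violated.
S must come after H — violated.
At most 2 tasks may share a day — holds.
P has to finish before S starts — holds.
S has to finish before U starts — holds.
Z must come after S — holds.
T must come after P — holds.

No — it violates: H must be scheduled before T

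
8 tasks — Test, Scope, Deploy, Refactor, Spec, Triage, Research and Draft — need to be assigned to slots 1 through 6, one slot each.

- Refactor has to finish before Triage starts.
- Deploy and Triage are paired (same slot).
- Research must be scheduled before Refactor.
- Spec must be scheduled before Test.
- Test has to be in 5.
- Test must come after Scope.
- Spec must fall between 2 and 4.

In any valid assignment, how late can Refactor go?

5

Precedence pushes Refactor to at least 2; downstream work caps Refactor at 5.
Refactor at 5 is achievable: Refactor -> 5; Scope -> 1; Triage -> 6; Deploy -> 6; Draft -> 1; Research -> 1; Test -> 5; Spec -> 2.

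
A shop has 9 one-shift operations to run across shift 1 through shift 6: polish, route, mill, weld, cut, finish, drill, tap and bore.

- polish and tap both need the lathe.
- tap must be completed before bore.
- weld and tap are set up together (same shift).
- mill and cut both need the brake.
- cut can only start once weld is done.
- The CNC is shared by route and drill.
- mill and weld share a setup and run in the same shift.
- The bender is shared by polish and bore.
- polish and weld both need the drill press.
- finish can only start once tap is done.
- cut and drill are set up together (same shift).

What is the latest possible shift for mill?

Mill must be in the same shift as weld, which can't be after shift 5, so mill is at most shift 5.
mill at shift 5 is achievable: drill -> shift 6; tap -> shift 5; mill -> shift 5; cut -> shift 6; polish -> shift 1; bore -> shift 6; finish -> shift 6; route -> shift 1; weld -> shift 5.

shift 5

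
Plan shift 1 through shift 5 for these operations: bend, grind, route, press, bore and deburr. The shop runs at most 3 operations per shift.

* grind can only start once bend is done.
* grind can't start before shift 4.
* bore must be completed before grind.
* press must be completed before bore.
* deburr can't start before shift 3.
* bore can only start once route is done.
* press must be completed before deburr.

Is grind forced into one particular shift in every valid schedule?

No

grind can be shift 4 (e.g. grind in shift 4, bend in shift 1, route in shift 1, press in shift 1, deburr in shift 3, bore in shift 2) or shift 5 (e.g. press in shift 1, deburr in shift 3, bore in shift 2, route in shift 1, grind in shift 5, bend in shift 1).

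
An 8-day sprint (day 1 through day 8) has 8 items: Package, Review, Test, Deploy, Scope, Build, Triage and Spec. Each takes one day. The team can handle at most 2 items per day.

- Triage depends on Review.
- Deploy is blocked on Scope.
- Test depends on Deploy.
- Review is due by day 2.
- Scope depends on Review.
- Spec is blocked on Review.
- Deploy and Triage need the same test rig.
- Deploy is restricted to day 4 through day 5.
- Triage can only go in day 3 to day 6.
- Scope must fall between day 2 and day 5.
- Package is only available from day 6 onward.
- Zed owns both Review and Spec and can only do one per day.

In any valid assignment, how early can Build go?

day 1

Build at day 1 is achievable: Test=day 5; Build=day 1; Package=day 6; Deploy=day 4; Review=day 1; Spec=day 2; Triage=day 3; Scope=day 2.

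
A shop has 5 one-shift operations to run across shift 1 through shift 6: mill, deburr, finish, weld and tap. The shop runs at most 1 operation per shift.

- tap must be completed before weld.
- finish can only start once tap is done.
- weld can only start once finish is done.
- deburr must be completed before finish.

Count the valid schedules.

60

Splitting on deburr: it can be shift 1 (20), shift 2 (20), shift 3 (14), shift 4 (6). Listing each branch's schedules as (mill, finish, weld, tap) by shift number:
deburr=shift 1: (2,4,5,3) (2,4,6,3) (2,5,6,3) (2,5,6,4) (3,4,5,2) (3,4,6,2) (3,5,6,2) (3,5,6,4) (4,3,5,2) (4,3,6,2) (4,5,6,2) (4,5,6,3) (5,3,4,2) (5,3,6,2) (5,4,6,2) (5,4,6,3) (6,3,4,2) (6,3,5,2) (6,4,5,2) (6,4,5,3) — 20.
deburr=shift 2: (1,4,5,3) (1,4,6,3) (1,5,6,3) (1,5,6,4) (3,4,5,1) (3,4,6,1) (3,5,6,1) (3,5,6,4) (4,3,5,1) (4,3,6,1) (4,5,6,1) (4,5,6,3) (5,3,4,1) (5,3,6,1) (5,4,6,1) (5,4,6,3) (6,3,4,1) (6,3,5,1) (6,4,5,1) (6,4,5,3) — 20.
deburr=shift 3: (1,4,5,2) (1,4,6,2) (1,5,6,2) (1,5,6,4) (2,4,5,1) (2,4,6,1) (2,5,6,1) (2,5,6,4) (4,5,6,1) (4,5,6,2) (5,4,6,1) (5,4,6,2) (6,4,5,1) (6,4,5,2) — 14.
deburr=shift 4: (1,5,6,2) (1,5,6,3) (2,5,6,1) (2,5,6,3) (3,5,6,1) (3,5,6,2) — 6.
Summing: 20 + 20 + 14 + 6 = 60.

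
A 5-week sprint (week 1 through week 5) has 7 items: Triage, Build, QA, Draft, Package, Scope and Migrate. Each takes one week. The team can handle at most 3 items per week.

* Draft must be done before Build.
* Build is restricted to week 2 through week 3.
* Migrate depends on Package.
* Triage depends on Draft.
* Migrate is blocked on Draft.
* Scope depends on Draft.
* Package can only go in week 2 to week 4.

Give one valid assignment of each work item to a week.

Package in week 2; Migrate in week 3; Build in week 2; Triage in week 2; QA in week 1; Scope in week 3; Draft in week 1

Checking: Draft(week 1) before Triage(week 2); Draft(week 1) before Migrate(week 3); Package(week 2) before Migrate(week 3); Draft(week 1) before Scope(week 3); Draft(week 1) before Build(week 2); Build=week 2 in [week 2,week 3]; Package=week 2 in [week 2,week 4]; max 3 per week (cap 3).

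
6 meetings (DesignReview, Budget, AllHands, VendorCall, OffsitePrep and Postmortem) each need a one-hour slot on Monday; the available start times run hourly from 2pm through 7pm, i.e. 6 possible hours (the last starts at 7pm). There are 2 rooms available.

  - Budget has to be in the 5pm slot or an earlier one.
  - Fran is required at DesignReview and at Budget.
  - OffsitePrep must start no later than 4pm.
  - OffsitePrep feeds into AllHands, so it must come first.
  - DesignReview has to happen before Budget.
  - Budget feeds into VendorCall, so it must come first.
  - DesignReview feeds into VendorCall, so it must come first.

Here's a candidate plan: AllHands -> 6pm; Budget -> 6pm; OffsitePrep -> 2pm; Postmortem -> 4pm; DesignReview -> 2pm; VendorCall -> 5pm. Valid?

No — it violates: Budget has to be in the 5pm slot or an earlier one

OffsitePrep feeds into AllHands, so it must come first — holds.
DesignReview has to happen before Budget — holds.
DesignReview feeds into VendorCall, so it must come first — holds.
Fran is required at DesignReview and at Budget — holds.
There are 2 rooms available — holds.
Budget has to be in the 5pm slot or an earlier one — violated.
Budget feeds into VendorCall, so it must come first — violated.
OffsitePrep must start no later than 4pm — holds.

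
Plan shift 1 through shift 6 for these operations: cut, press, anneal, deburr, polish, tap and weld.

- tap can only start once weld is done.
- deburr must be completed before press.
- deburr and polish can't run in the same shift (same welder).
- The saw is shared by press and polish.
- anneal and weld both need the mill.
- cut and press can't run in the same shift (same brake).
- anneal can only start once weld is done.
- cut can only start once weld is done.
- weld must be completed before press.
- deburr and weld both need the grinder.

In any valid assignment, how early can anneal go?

Precedence pushes anneal to at least shift 2.
anneal at shift 2 is achievable: press -> shift 3; tap -> shift 2; weld -> shift 1; polish -> shift 1; deburr -> shift 2; cut -> shift 2; anneal -> shift 2.

shift 2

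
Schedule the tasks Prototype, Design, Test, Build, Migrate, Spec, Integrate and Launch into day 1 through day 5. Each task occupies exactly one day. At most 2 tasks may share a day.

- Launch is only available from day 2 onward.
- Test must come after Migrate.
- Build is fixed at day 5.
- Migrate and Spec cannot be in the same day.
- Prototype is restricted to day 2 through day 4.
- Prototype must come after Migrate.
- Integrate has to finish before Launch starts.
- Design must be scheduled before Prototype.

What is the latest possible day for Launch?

day 5

Launch is available from day 2.
Launch at day 5 is achievable: Spec -> day 3, Migrate -> day 1, Test -> day 2, Design -> day 1, Build -> day 5, Launch -> day 5, Integrate -> day 3, Prototype -> day 2.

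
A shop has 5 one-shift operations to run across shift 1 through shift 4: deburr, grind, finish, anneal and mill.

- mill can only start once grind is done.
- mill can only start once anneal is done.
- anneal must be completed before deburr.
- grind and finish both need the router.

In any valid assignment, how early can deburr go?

Precedence pushes deburr to at least shift 2.
deburr at shift 2 is achievable: deburr -> shift 2, anneal -> shift 1, finish -> shift 2, grind -> shift 1, mill -> shift 2.

shift 2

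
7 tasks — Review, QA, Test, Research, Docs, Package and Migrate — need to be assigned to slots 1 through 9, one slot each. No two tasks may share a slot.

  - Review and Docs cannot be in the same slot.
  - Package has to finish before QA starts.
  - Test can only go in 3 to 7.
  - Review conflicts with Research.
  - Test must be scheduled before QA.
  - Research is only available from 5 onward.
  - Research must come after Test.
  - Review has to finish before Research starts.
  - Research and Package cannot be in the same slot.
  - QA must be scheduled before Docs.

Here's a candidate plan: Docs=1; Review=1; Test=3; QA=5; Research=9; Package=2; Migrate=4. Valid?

Test can only go in 3 to 7 — holds.
Research is only available from 5 onward — holds.
Review and Docs cannot be in the same slot — violated.
Package has to finish before QA starts — holds.
Test must be scheduled before QA — holds.
No two tasks may share a slot — violated.
Research must come after Test — holds.
Research and Package cannot be in the same slot — holds.
Review conflicts with Research — holds.
QA must be scheduled before Docs — violated.
Review has to finish before Research starts — holds.

No — it violates: No two tasks may share a slot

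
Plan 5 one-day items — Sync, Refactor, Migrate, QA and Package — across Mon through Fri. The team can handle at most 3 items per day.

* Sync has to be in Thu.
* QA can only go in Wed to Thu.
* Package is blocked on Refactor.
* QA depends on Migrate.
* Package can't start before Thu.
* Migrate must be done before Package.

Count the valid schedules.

35

Splitting on Refactor: it can be Mon (10), Tue (10), Wed (10), Thu (5). Listing each branch's schedules as (Sync, Migrate, QA, Package):
Refactor=Mon: (Thu,Mon,Wed,Thu) (Thu,Mon,Wed,Fri) (Thu,Mon,Thu,Thu) (Thu,Mon,Thu,Fri) (Thu,Tue,Wed,Thu) (Thu,Tue,Wed,Fri) (Thu,Tue,Thu,Thu) (Thu,Tue,Thu,Fri) (Thu,Wed,Thu,Thu) (Thu,Wed,Thu,Fri) — 10.
Refactor=Tue: (Thu,Mon,Wed,Thu) (Thu,Mon,Wed,Fri) (Thu,Mon,Thu,Thu) (Thu,Mon,Thu,Fri) (Thu,Tue,Wed,Thu) (Thu,Tue,Wed,Fri) (Thu,Tue,Thu,Thu) (Thu,Tue,Thu,Fri) (Thu,Wed,Thu,Thu) (Thu,Wed,Thu,Fri) — 10.
Refactor=Wed: (Thu,Mon,Wed,Thu) (Thu,Mon,Wed,Fri) (Thu,Mon,Thu,Thu) (Thu,Mon,Thu,Fri) (Thu,Tue,Wed,Thu) (Thu,Tue,Wed,Fri) (Thu,Tue,Thu,Thu) (Thu,Tue,Thu,Fri) (Thu,Wed,Thu,Thu) (Thu,Wed,Thu,Fri) — 10.
Refactor=Thu: (Thu,Mon,Wed,Fri) (Thu,Mon,Thu,Fri) (Thu,Tue,Wed,Fri) (Thu,Tue,Thu,Fri) (Thu,Wed,Thu,Fri) — 5.
Summing: 10 + 10 + 10 + 5 = 35.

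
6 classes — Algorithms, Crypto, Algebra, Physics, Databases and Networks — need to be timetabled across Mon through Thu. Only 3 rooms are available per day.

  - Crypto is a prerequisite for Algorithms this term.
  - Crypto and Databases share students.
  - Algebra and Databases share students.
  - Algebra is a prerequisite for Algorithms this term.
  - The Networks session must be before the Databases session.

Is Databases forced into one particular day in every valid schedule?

Databases can be Tue (e.g. Algebra -> Mon; Physics -> Tue; Algorithms -> Tue; Crypto -> Mon; Networks -> Mon; Databases -> Tue) or Wed (e.g. Algebra=Mon, Algorithms=Tue, Databases=Wed, Networks=Mon, Physics=Tue, Crypto=Mon).

No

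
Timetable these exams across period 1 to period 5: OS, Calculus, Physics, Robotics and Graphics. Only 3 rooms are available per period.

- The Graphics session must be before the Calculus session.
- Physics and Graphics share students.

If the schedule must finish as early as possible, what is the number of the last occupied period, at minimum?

The precedence chain requires at least 2 distinct periods.
With at most 3 per period and 5 exams, at least 2 periods are needed.
2 works (last occupied period: period 2): for example OS=period 1; Graphics=period 1; Robotics=period 1; Calculus=period 2; Physics=period 2.

2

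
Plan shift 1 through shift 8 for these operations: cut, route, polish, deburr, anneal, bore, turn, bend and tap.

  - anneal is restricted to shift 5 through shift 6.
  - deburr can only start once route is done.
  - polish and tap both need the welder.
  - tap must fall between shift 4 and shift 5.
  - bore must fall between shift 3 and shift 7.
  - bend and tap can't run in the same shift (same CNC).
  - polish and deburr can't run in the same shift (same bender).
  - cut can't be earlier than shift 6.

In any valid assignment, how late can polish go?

shift 8

polish at shift 8 is achievable: bore -> shift 3; route -> shift 1; cut -> shift 6; anneal -> shift 5; polish -> shift 8; deburr -> shift 2; bend -> shift 1; tap -> shift 4; turn -> shift 1.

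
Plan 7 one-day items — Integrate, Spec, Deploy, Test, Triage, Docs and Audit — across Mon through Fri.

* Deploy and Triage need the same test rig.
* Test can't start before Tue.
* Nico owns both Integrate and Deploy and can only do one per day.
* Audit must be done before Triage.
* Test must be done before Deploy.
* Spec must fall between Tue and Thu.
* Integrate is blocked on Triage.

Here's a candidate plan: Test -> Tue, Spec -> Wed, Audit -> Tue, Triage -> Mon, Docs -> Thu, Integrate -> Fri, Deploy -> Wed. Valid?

Invalid. Audit must be done before Triage.

Deploy and Triage need the same test rig — holds.
Spec must fall between Tue and Thu — holds.
Nico owns both Integrate and Deploy and can only do one per day — holds.
Test must be done before Deploy — holds.
Test can't start before Tue — holds.
Integrate is blocked on Triage — holds.
Audit must be done before Triage — violated.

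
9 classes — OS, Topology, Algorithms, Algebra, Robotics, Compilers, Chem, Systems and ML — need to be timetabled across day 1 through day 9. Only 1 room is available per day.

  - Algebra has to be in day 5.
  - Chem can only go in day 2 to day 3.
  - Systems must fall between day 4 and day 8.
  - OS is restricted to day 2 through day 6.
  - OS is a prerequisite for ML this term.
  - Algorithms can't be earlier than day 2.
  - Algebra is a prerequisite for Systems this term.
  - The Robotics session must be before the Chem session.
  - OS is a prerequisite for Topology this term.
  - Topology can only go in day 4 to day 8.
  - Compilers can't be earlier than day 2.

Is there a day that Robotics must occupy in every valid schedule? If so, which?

day 1

Downstream work caps Robotics at day 2.
So Robotics is pinned to day 1.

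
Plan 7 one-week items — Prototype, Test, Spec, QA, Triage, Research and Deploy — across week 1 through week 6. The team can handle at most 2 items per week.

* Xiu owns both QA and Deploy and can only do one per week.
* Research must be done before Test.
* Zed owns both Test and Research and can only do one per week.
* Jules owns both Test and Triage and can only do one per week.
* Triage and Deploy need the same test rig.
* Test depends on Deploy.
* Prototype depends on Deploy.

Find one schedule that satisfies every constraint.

Test -> week 2, Spec -> week 3, Prototype -> week 2, QA -> week 3, Research -> week 1, Deploy -> week 1, Triage -> week 4

Checking: Deploy(week 1) before Prototype(week 2); Research(week 1) before Test(week 2); Deploy(week 1) before Test(week 2); Test(week 2) != Research(week 1); Triage(week 4) != Deploy(week 1); QA(week 3) != Deploy(week 1); Test(week 2) != Triage(week 4); max 2 per week (cap 2).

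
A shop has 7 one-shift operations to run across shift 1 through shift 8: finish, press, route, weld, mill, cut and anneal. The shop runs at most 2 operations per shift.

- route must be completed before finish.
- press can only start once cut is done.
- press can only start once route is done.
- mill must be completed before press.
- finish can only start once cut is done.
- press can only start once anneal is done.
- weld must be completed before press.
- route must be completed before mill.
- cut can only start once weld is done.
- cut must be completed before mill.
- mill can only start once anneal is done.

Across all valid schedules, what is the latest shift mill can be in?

shift 7

Precedence pushes mill to at least shift 3; downstream work caps mill at shift 7.
mill at shift 7 is achievable: anneal=shift 2, mill=shift 7, weld=shift 1, press=shift 8, cut=shift 2, finish=shift 3, route=shift 1.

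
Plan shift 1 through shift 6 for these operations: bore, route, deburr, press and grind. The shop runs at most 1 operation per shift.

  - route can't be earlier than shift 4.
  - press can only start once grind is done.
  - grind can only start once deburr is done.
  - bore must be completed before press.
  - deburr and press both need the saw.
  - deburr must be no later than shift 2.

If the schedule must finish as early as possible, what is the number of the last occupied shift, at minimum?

The precedence chain requires at least 3 distinct shifts.
With at most 1 per shift and 5 operations, at least 5 shifts are needed.
route can't be placed before shift 4, so the schedule must run through at least shift 4.
5 works (last occupied shift: shift 5): for example route=shift 4, bore=shift 3, grind=shift 2, press=shift 5, deburr=shift 1.

5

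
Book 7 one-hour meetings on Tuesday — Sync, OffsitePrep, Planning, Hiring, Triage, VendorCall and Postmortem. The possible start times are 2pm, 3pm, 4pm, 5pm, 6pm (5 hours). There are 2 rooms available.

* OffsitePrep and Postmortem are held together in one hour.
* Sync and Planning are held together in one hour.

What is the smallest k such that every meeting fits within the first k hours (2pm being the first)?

4

With at most 2 per hour and 7 meetings, at least 4 hours are needed.
4 works (last occupied hour: 5pm): for example Sync=2pm; Hiring=4pm; Planning=2pm; VendorCall=5pm; Triage=4pm; OffsitePrep=3pm; Postmortem=3pm.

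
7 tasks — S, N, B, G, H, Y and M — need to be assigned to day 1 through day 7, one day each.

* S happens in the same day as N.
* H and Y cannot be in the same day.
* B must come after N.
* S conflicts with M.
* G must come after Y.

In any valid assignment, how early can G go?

Precedence pushes G to at least day 2.
G at day 2 is achievable: Y=day 1, M=day 2, G=day 2, N=day 1, S=day 1, H=day 2, B=day 2.

day 2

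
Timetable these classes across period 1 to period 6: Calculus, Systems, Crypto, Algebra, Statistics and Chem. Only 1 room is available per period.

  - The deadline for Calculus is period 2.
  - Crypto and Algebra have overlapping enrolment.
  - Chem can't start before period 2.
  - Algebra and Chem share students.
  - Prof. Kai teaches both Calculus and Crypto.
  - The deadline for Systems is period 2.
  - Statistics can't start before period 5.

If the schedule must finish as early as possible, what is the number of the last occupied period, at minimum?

With at most 1 per period and 6 classes, at least 6 periods are needed.
Statistics can't be placed before period 5, so the schedule must run through at least period 5.
6 works (last occupied period: period 6): for example Chem=period 3; Systems=period 2; Crypto=period 4; Calculus=period 1; Statistics=period 5; Algebra=period 6.

period 6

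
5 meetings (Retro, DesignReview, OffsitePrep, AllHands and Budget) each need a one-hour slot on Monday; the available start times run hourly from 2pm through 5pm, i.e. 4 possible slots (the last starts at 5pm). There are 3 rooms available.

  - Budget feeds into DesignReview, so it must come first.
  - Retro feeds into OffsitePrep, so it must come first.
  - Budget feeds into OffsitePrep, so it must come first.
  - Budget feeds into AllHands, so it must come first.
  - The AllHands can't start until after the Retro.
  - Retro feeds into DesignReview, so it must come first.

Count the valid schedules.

56

Splitting on Retro: it can be 2pm (36), 3pm (17), 4pm (3). Listing each branch's schedules as (DesignReview, OffsitePrep, AllHands, Budget):
Retro=2pm: (3pm,3pm,3pm,2pm) (3pm,3pm,4pm,2pm) (3pm,3pm,5pm,2pm) (3pm,4pm,3pm,2pm) (3pm,4pm,4pm,2pm) (3pm,4pm,5pm,2pm) (3pm,5pm,3pm,2pm) (3pm,5pm,4pm,2pm) (3pm,5pm,5pm,2pm) (4pm,3pm,3pm,2pm) (4pm,3pm,4pm,2pm) (4pm,3pm,5pm,2pm) (4pm,4pm,3pm,2pm) (4pm,4pm,4pm,2pm) (4pm,4pm,4pm,3pm) (4pm,4pm,5pm,2pm) (4pm,4pm,5pm,3pm) (4pm,5pm,3pm,2pm) (4pm,5pm,4pm,2pm) (4pm,5pm,4pm,3pm) (4pm,5pm,5pm,2pm) (4pm,5pm,5pm,3pm) (5pm,3pm,3pm,2pm) (5pm,3pm,4pm,2pm) (5pm,3pm,5pm,2pm) (5pm,4pm,3pm,2pm) (5pm,4pm,4pm,2pm) (5pm,4pm,4pm,3pm) (5pm,4pm,5pm,2pm) (5pm,4pm,5pm,3pm) (5pm,5pm,3pm,2pm) (5pm,5pm,4pm,2pm) (5pm,5pm,4pm,3pm) (5pm,5pm,5pm,2pm) (5pm,5pm,5pm,3pm) (5pm,5pm,5pm,4pm) — 36.
Retro=3pm: (4pm,4pm,4pm,2pm) (4pm,4pm,4pm,3pm) (4pm,4pm,5pm,2pm) (4pm,4pm,5pm,3pm) (4pm,5pm,4pm,2pm) (4pm,5pm,4pm,3pm) (4pm,5pm,5pm,2pm) (4pm,5pm,5pm,3pm) (5pm,4pm,4pm,2pm) (5pm,4pm,4pm,3pm) (5pm,4pm,5pm,2pm) (5pm,4pm,5pm,3pm) (5pm,5pm,4pm,2pm) (5pm,5pm,4pm,3pm) (5pm,5pm,5pm,2pm) (5pm,5pm,5pm,3pm) (5pm,5pm,5pm,4pm) — 17.
Retro=4pm: (5pm,5pm,5pm,2pm) (5pm,5pm,5pm,3pm) (5pm,5pm,5pm,4pm) — 3.
Summing: 36 + 17 + 3 = 56.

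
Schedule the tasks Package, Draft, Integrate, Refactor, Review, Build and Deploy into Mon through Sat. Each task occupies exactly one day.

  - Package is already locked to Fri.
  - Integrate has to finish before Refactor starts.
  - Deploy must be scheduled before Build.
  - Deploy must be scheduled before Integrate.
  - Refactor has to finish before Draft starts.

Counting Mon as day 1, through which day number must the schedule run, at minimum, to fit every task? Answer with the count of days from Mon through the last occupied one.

The precedence chain requires at least 4 distinct days.
Package can't be placed before Fri — that is day 5 counting from Mon — so the schedule must run through at least 5 days.
5 works (last occupied day: Fri): for example Build in Tue; Package in Fri; Review in Mon; Refactor in Wed; Draft in Thu; Deploy in Mon; Integrate in Tue.

5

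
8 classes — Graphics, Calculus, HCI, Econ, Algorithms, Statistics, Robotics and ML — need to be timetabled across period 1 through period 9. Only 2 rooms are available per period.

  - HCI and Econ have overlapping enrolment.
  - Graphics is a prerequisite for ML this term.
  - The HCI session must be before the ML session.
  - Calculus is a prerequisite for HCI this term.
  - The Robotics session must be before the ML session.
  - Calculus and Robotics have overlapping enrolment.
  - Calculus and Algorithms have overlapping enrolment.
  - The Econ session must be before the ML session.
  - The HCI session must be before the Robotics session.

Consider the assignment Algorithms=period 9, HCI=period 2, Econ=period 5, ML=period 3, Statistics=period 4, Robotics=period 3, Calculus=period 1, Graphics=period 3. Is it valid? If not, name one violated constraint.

No — it violates: Only 2 rooms are available per period

HCI and Econ have overlapping enrolment — holds.
Only 2 rooms are available per period — violated.
Calculus and Robotics have overlapping enrolment — holds.
Graphics is a prerequisite for ML this term — violated.
The Robotics session must be before the ML session — violated.
The HCI session must be before the Robotics session — holds.
The Econ session must be before the ML session — violated.
Calculus and Algorithms have overlapping enrolment — holds.
The HCI session must be before the ML session — holds.
Calculus is a prerequisite for HCI this term — holds.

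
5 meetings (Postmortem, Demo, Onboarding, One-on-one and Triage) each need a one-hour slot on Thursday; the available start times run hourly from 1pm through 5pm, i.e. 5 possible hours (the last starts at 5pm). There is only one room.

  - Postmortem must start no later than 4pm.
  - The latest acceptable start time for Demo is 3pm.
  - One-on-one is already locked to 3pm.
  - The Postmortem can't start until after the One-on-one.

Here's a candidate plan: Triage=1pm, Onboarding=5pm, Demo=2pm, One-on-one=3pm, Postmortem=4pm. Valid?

Valid

Postmortem must start no later than 4pm — holds.
There is only one room — holds.
One-on-one is already locked to 3pm — holds.
The latest acceptable start time for Demo is 3pm — holds.
The Postmortem can't start until after the One-on-one — holds.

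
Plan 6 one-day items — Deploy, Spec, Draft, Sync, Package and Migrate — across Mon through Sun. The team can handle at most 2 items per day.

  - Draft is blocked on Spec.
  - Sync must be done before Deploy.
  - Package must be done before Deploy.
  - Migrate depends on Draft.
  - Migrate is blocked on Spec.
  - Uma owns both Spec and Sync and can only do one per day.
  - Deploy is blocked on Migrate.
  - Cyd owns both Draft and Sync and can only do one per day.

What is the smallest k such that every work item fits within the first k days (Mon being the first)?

4

The precedence chain requires at least 4 distinct days.
With at most 2 per day and 6 work items, at least 3 days are needed.
4 works (last occupied day: Thu): for example Spec in Mon; Sync in Wed; Package in Mon; Migrate in Wed; Deploy in Thu; Draft in Tue.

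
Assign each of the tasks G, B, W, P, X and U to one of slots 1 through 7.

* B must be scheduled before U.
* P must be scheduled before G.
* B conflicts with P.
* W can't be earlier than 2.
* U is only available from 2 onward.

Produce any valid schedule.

G -> 3; B -> 1; U -> 2; W -> 2; P -> 2; X -> 1

Checking: B(1) before U(2); P(2) before G(3); B(1) != P(2); W=2 in [2,7]; U=2 in [2,7].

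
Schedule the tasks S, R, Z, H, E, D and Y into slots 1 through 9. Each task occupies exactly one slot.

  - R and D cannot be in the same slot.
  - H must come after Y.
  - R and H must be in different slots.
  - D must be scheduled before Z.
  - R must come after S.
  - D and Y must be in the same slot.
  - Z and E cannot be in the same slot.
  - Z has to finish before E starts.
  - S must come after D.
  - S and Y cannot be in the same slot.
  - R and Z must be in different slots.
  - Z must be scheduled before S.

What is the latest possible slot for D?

6

Downstream work caps D at 6.
D at 6 is achievable: S -> 8, E -> 8, H -> 7, Y -> 6, D -> 6, Z -> 7, R -> 9.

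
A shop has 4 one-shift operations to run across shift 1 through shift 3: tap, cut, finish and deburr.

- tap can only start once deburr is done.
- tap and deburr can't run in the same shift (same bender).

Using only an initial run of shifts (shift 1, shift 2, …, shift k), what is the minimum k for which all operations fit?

2 shifts

The precedence chain requires at least 2 distinct shifts.
2 works (last occupied shift: shift 2): for example finish in shift 1; cut in shift 1; deburr in shift 1; tap in shift 2.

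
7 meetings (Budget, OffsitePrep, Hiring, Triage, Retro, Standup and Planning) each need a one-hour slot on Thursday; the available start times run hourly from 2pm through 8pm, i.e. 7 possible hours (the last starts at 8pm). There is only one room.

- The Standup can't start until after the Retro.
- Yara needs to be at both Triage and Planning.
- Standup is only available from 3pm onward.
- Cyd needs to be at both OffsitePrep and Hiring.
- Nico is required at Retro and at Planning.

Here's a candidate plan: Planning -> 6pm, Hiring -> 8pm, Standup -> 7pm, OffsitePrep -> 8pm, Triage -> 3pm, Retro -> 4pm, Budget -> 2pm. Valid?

Invalid. Cyd needs to be at both OffsitePrep and Hiring.

Cyd needs to be at both OffsitePrep and Hiring — violated.
Yara needs to be at both Triage and Planning — holds.
Standup is only available from 3pm onward — holds.
Nico is required at Retro and at Planning — holds.
There is only one room — violated.
The Standup can't start until after the Retro — holds.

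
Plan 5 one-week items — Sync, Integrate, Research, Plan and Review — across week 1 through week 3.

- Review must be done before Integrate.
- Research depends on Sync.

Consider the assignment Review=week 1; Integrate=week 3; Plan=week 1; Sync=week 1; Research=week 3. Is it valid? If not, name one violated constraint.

Research depends on Sync — holds.
Review must be done before Integrate — holds.

Yes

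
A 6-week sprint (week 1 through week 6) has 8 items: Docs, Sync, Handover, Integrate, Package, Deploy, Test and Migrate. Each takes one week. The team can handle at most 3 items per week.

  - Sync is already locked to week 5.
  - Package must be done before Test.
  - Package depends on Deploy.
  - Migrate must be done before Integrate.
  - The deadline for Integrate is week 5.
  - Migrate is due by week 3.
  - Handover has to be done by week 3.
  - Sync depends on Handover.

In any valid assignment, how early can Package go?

week 2

Precedence pushes Package to at least week 2; downstream work caps Package at week 5.
Package at week 2 is achievable: Test in week 3, Package in week 2, Deploy in week 1, Docs in week 2, Sync in week 5, Integrate in week 2, Handover in week 1, Migrate in week 1.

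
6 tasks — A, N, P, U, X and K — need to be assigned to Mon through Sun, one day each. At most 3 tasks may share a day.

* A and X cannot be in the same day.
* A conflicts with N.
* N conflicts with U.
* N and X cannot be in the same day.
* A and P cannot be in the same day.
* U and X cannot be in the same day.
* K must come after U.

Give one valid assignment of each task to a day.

X in Wed; A in Mon; K in Tue; N in Tue; U in Mon; P in Tue

Checking: U(Mon) before K(Tue); A(Mon) != N(Tue); N(Tue) != U(Mon); A(Mon) != X(Wed); N(Tue) != X(Wed); U(Mon) != X(Wed); A(Mon) != P(Tue); max 3 per day (cap 3).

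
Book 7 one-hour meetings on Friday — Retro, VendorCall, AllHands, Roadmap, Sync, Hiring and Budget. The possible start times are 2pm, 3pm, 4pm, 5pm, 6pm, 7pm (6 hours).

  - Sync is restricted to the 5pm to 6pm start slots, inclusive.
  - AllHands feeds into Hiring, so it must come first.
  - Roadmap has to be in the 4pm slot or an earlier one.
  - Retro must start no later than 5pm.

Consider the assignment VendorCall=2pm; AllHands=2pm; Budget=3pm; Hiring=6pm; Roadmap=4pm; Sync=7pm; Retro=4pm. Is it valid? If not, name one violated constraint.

AllHands feeds into Hiring, so it must come first — holds.
Sync is restricted to the 5pm to 6pm start slots, inclusive — violated.
Retro must start no later than 5pm — holds.
Roadmap has to be in the 4pm slot or an earlier one — holds.

Invalid. Sync is restricted to the 5pm to 6pm start slots, inclusive.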